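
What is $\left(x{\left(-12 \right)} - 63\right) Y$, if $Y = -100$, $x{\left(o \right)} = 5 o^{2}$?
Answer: $-65700$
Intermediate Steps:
$\left(x{\left(-12 \right)} - 63\right) Y = \left(5 \left(-12\right)^{2} - 63\right) \left(-100\right) = \left(5 \cdot 144 - 63\right) \left(-100\right) = \left(720 - 63\right) \left(-100\right) = 657 \left(-100\right) = -65700$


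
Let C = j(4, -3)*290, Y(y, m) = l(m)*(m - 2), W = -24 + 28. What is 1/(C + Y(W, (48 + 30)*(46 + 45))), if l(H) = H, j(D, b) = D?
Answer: 1/50368568 ≈ 1.9854e-8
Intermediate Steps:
W = 4
Y(y, m) = m*(-2 + m) (Y(y, m) = m*(m - 2) = m*(-2 + m))
C = 1160 (C = 4*290 = 1160)
1/(C + Y(W, (48 + 30)*(46 + 45))) = 1/(1160 + ((48 + 30)*(46 + 45))*(-2 + (48 + 30)*(46 + 45))) = 1/(1160 + (78*91)*(-2 + 78*91)) = 1/(1160 + 7098*(-2 + 7098)) = 1/(1160 + 7098*7096) = 1/(1160 + 50367408) = 1/50368568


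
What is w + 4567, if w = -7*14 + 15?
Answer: 4484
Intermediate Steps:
w = -83 (w = -98 + 15 = -83)
w + 4567 = -83 + 4567 = 4484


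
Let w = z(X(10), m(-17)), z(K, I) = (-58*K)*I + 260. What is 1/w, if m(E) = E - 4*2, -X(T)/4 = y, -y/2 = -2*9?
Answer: -1/208540 ≈ -4.7952e-6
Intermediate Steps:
y = 36 (y = -(-4)*9 = -2*(-18) = 36)
X(T) = -144 (X(T) = -4*36 = -144)
m(E) = -8 + E (m(E) = E - 8 = -8 + E)
z(K, I) = 260 - 58*I*K (z(K, I) = -58*I*K + 260 = 260 - 58*I*K)
w = -208540 (w = 260 - 58*(-8 - 17)*(-144) = 260 - 58*(-25)*(-144) = 260 - 208800 = -208540)
1/w = 1/(-208540) = -1/208540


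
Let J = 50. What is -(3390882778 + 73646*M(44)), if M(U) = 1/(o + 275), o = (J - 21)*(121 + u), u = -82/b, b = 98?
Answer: -624692165151260/184227 ≈ -3.3909e+9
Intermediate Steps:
u = -41/49 (u = -82/98 = -82*1/98 = -41/49 ≈ -0.83673)
o = 170752/49 (o = (50 - 21)*(121 - 41/49) = 29*(5888/49) = 170752/49 ≈ 3484.7)
M(U) = 49/184227 (M(U) = 1/(170752/49 + 275) = 1/(184227/49) = 49/184227)
-(3390882778 + 73646*M(44)) = -73646/(1/(46043 + 49/184227)) = -73646/(1/(8482363810/184227)) = -73646/184227/8482363810 = -73646*8482363810/184227 = -624692165151260/184227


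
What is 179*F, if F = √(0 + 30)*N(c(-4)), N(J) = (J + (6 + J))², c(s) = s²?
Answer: 258476*√30 ≈ 1.4157e+6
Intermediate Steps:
N(J) = (6 + 2*J)²
F = 1444*√30 (F = √(0 + 30)*(4*(3 + (-4)²)²) = √30*(4*(3 + 16)²) = √30*(4*19²) = √30*(4*361) = √30*1444 = 1444*√30 ≈ 7909.1)
179*F = 179*(1444*√30) = 258476*√30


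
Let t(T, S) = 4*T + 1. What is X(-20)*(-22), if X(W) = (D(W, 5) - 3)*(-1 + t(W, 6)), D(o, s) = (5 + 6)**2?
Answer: 207680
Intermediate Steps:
D(o, s) = 121 (D(o, s) = 11**2 = 121)
t(T, S) = 1 + 4*T
X(W) = 472*W (X(W) = (121 - 3)*(-1 + (1 + 4*W)) = 118*(4*W) = 472*W)
X(-20)*(-22) = (472*(-20))*(-22) = -9440*(-22) = 207680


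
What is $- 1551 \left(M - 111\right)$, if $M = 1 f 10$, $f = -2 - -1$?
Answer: $187671$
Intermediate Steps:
$f = -1$ ($f = -2 + 1 = -1$)
$M = -10$ ($M = 1 \left(-1\right) 10 = \left(-1\right) 10 = -10$)
$- 1551 \left(M - 111\right) = - 1551 \left(-10 - 111\right) = \left(-1551\right) \left(-121\right) = 187671$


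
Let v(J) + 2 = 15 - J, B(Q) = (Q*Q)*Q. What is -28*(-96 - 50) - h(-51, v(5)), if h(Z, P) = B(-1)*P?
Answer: 4096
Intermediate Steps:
B(Q) = Q³ (B(Q) = Q²*Q = Q³)
v(J) = 13 - J (v(J) = -2 + (15 - J) = 13 - J)
h(Z, P) = -P (h(Z, P) = (-1)³*P = -P)
-28*(-96 - 50) - h(-51, v(5)) = -28*(-96 - 50) - (-1)*(13 - 1*5) = -28*(-146) - (-1)*(13 - 5) = 4088 - (-1)*8 = 4088 - 1*(-8) = 4088 + 8 = 4096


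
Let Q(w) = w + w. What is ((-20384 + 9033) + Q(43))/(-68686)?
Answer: 11265/68686 ≈ 0.16401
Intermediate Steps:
Q(w) = 2*w
((-20384 + 9033) + Q(43))/(-68686) = ((-20384 + 9033) + 2*43)/(-68686) = (-11351 + 86)*(-1/68686) = -11265*(-1/68686) = 11265/68686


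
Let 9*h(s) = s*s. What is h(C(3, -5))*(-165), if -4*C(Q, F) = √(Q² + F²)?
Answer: -935/24 ≈ -38.958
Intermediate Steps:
C(Q, F) = -√(F² + Q²)/4 (C(Q, F) = -√(Q² + F²)/4 = -√(F² + Q²)/4)
h(s) = s²/9 (h(s) = (s*s)/9 = s²/9)
h(C(3, -5))*(-165) = ((-√((-5)² + 3²)/4)²/9)*(-165) = ((-√(25 + 9)/4)²/9)*(-165) = ((-√34/4)²/9)*(-165) = ((⅑)*(17/8))*(-165) = (17/72)*(-165) = -935/24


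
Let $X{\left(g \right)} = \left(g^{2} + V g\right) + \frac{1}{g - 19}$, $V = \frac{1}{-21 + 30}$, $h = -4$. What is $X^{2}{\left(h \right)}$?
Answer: $\frac{10310521}{42849} \approx 240.62$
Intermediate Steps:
$V = \frac{1}{9} \approx 0.11111$
$X{\left(g \right)} = g^{2} + \frac{1}{-19 + g} + \frac{g}{9}$ ($X{\left(g \right)} = \left(g^{2} + \frac{g}{9}\right) + \frac{1}{g - 19} = \left(g^{2} + \frac{g}{9}\right) + \frac{1}{-19 + g} = g^{2} + \frac{1}{-19 + g} + \frac{g}{9}$)
$X^{2}{\left(h \right)} = \left(\frac{9 - 170 \left(-4\right)^{2} - -76 + 9 \left(-4\right)^{3}}{9 \left(-19 - 4\right)}\right)^{2} = \left(\frac{9 - 2720 + 76 + 9 \left(-64\right)}{9 \left(-23\right)}\right)^{2} = \left(\frac{1}{9} \left(- \frac{1}{23}\right) \left(9 - 2720 + 76 - 576\right)\right)^{2} = \left(\frac{1}{9} \left(- \frac{1}{23}\right) \left(-3211\right)\right)^{2} = \left(\frac{3211}{207}\right)^{2} = \frac{10310521}{42849}$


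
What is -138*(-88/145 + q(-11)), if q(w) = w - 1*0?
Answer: 232254/145 ≈ 1601.8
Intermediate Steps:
q(w) = w (q(w) = w + 0 = w)
-138*(-88/145 + q(-11)) = -138*(-88/145 - 11) = -138*(-1683/145) = 232254/145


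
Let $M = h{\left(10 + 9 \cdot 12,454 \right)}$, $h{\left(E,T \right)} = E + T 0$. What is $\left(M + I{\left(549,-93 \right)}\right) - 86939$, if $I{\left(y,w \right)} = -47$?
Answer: $-86868$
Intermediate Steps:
$h{\left(E,T \right)} = E$ ($h{\left(E,T \right)} = E + 0 = E$)
$M = 118$ ($M = 10 + 9 \cdot 12 = 10 + 108 = 118$)
$\left(M + I{\left(549,-93 \right)}\right) - 86939 = \left(118 - 47\right) - 86939 = 71 - 86939 = -86868$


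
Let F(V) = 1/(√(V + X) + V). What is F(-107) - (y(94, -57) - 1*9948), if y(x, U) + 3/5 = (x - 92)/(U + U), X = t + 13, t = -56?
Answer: 32887263749/3305715 - 5*I*√6/11599 ≈ 9948.6 - 0.0010559*I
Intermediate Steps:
X = -43 (X = -56 + 13 = -43)
y(x, U) = -⅗ + (-92 + x)/(2*U) (y(x, U) = -⅗ + (x - 92)/(U + U) = -⅗ + (-92 + x)/((2*U)) = -⅗ + (-92 + x)*(1/(2*U)) = -⅗ + (-92 + x)/(2*U))
F(V) = 1/(V + √(-43 + V)) (F(V) = 1/(√(V - 43) + V) = 1/(√(-43 + V) + V) = 1/(V + √(-43 + V)))
F(-107) - (y(94, -57) - 1*9948) = 1/(-107 + √(-43 - 107)) - ((⅒)*(-460 - 6*(-57) + 5*94)/(-57) - 1*9948) = 1/(-107 + √(-150)) - ((⅒)*(-1/57)*(-460 + 342 + 470) - 9948) = 1/(-107 + 5*I*√6) - ((⅒)*(-1/57)*352 - 9948) = 1/(-107 + 5*I*√6) - (-176/285 - 9948) = 1/(-107 + 5*I*√6) - 1*(-2835356/285) = 1/(-107 + 5*I*√6) + 2835356/285 = 2835356/285 + 1/(-107 + 5*I*√6)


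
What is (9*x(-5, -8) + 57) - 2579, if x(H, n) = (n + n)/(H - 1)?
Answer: -2498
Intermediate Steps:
x(H, n) = 2*n/(-1 + H) (x(H, n) = (2*n)/(-1 + H) = 2*n/(-1 + H))
(9*x(-5, -8) + 57) - 2579 = (9*(2*(-8)/(-1 - 5)) + 57) - 2579 = (9*(2*(-8)/(-6)) + 57) - 2579 = (9*(2*(-8)*(-⅙)) + 57) - 2579 = (9*(8/3) + 57) - 2579 = (24 + 57) - 2579 = 81 - 2579 = -2498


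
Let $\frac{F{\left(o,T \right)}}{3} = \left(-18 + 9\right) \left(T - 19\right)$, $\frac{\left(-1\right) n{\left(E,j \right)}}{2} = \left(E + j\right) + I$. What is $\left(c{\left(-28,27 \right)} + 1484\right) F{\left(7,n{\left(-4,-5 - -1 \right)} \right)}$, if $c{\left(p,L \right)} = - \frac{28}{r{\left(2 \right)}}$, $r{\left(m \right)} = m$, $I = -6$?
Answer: $-357210$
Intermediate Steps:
$c{\left(p,L \right)} = -14$ ($c{\left(p,L \right)} = - \frac{28}{2} = \left(-28\right) \frac{1}{2} = -14$)
$n{\left(E,j \right)} = 12 - 2 E - 2 j$ ($n{\left(E,j \right)} = - 2 \left(\left(E + j\right) - 6\right) = - 2 \left(-6 + E + j\right) = 12 - 2 E - 2 j$)
$F{\left(o,T \right)} = 513 - 27 T$ ($F{\left(o,T \right)} = 3 \left(-18 + 9\right) \left(T - 19\right) = 3 \left(- 9 \left(-19 + T\right)\right) = 3 \left(171 - 9 T\right) = 513 - 27 T$)
$\left(c{\left(-28,27 \right)} + 1484\right) F{\left(7,n{\left(-4,-5 - -1 \right)} \right)} = \left(-14 + 1484\right) \left(513 - 27 \left(12 - -8 - 2 \left(-5 - -1\right)\right)\right) = 1470 \left(513 - 27 \left(12 + 8 - 2 \left(-5 + 1\right)\right)\right) = 1470 \left(513 - 27 \left(12 + 8 - -8\right)\right) = 1470 \left(513 - 27 \left(12 + 8 + 8\right)\right) = 1470 \left(513 - 756\right) = 1470 \left(-243\right) = -357210$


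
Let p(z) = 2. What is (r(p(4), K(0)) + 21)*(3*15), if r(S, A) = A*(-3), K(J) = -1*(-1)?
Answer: 810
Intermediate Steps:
K(J) = 1
r(S, A) = -3*A
(r(p(4), K(0)) + 21)*(3*15) = (-3*1 + 21)*(3*15) = (-3 + 21)*45 = 18*45 = 810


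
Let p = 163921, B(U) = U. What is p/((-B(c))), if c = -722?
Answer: 163921/722 ≈ 227.04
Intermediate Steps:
p/((-B(c))) = 163921/((-1*(-722))) = 163921/722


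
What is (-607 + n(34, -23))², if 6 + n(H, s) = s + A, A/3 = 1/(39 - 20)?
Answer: 145950561/361 ≈ 4.0430e+5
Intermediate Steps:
A = 3/19 (A = 3/(39 - 20) = 3/19 ≈ 0.15789)
n(H, s) = -111/19 + s (n(H, s) = -6 + (s + 3/19) = -6 + (3/19 + s) = -111/19 + s)
(-607 + n(34, -23))² = (-607 + (-111/19 - 23))² = (-607 - 548/19)² = (-12081/19)² = 145950561/361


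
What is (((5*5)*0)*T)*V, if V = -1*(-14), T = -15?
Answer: 0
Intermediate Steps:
V = 14
(((5*5)*0)*T)*V = (((5*5)*0)*(-15))*14 = ((25*0)*(-15))*14 = (0*(-15))*14 = 0*14 = 0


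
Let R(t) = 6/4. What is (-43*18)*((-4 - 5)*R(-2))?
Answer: 10449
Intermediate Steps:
R(t) = 3/2 (R(t) = 6*(1/4) = 3/2)
(-43*18)*((-4 - 5)*R(-2)) = (-43*18)*((-4 - 5)*(3/2)) = -(-6966)*3/2 = -774*(-27/2) = 10449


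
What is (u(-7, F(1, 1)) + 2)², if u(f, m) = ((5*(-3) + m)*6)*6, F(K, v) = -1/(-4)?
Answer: 279841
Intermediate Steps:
F(K, v) = ¼ (F(K, v) = -1*(-¼) = ¼)
u(f, m) = -540 + 36*m (u(f, m) = ((-15 + m)*6)*6 = (-90 + 6*m)*6 = -540 + 36*m)
(u(-7, F(1, 1)) + 2)² = ((-540 + 36*(¼)) + 2)² = ((-540 + 9) + 2)² = (-531 + 2)² = (-529)² = 279841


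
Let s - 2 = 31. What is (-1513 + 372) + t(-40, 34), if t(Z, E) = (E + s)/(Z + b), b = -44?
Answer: -95911/84 ≈ -1141.8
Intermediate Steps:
s = 33 (s = 2 + 31 = 33)
t(Z, E) = (33 + E)/(-44 + Z) (t(Z, E) = (E + 33)/(Z - 44) = (33 + E)/(-44 + Z))
(-1513 + 372) + t(-40, 34) = (-1513 + 372) + (33 + 34)/(-44 - 40) = -1141 + 67/(-84) = -1141 - 1/84*67 = -1141 - 67/84 = -95911/84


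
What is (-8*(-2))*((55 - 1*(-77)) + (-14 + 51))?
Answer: 2704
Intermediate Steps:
(-8*(-2))*((55 - 1*(-77)) + (-14 + 51)) = 16*((55 + 77) + 37) = 16*(132 + 37) = 16*169 = 2704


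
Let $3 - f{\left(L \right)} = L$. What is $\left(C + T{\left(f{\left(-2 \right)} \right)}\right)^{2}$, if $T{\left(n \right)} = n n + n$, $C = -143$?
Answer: $12769$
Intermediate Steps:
$f{\left(L \right)} = 3 - L$
$T{\left(n \right)} = n + n^{2}$ ($T{\left(n \right)} = n^{2} + n = n + n^{2}$)
$\left(C + T{\left(f{\left(-2 \right)} \right)}\right)^{2} = \left(-143 + \left(3 - -2\right) \left(1 + \left(3 - -2\right)\right)\right)^{2} = \left(-143 + \left(3 + 2\right) \left(1 + \left(3 + 2\right)\right)\right)^{2} = \left(-143 + 5 \left(1 + 5\right)\right)^{2} = \left(-143 + 5 \cdot 6\right)^{2} = \left(-143 + 30\right)^{2} = \left(-113\right)^{2} = 12769$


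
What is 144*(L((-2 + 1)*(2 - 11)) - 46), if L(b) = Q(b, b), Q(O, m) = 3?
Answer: -6192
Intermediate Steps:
L(b) = 3
144*(L((-2 + 1)*(2 - 11)) - 46) = 144*(3 - 46) = 144*(-43) = -6192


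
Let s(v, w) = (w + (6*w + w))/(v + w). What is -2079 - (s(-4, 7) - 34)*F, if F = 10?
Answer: -5777/3 ≈ -1925.7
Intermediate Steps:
s(v, w) = 8*w/(v + w) (s(v, w) = (w + 7*w)/(v + w) = (8*w)/(v + w) = 8*w/(v + w))
-2079 - (s(-4, 7) - 34)*F = -2079 - (8*7/(-4 + 7) - 34)*10 = -2079 - (8*7/3 - 34)*10 = -2079 - (8*7*(⅓) - 34)*10 = -2079 - (56/3 - 34)*10 = -2079 - (-46)*10/3 = -2079 - 1*(-460/3) = -2079 + 460/3 = -5777/3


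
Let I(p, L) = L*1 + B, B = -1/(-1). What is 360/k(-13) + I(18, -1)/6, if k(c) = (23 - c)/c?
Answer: -130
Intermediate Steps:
B = 1 (B = -1*(-1) = 1)
I(p, L) = 1 + L (I(p, L) = L*1 + 1 = L + 1 = 1 + L)
k(c) = (23 - c)/c
360/k(-13) + I(18, -1)/6 = 360/(((23 - 1*(-13))/(-13))) + (1 - 1)/6 = 360/((-(23 + 13)/13)) + 0*(⅙) = 360/((-1/13*36)) + 0 = 360/(-36/13) + 0 = 360*(-13/36) + 0 = -130 + 0 = -130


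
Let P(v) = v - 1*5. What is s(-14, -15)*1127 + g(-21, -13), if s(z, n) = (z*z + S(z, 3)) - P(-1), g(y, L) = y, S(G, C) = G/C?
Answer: 667121/3 ≈ 2.2237e+5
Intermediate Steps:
P(v) = -5 + v (P(v) = v - 5 = -5 + v)
s(z, n) = 6 + z² + z/3 (s(z, n) = (z*z + z/3) - (-5 - 1) = (z² + z*(⅓)) - 1*(-6) = (z² + z/3) + 6 = 6 + z² + z/3)
s(-14, -15)*1127 + g(-21, -13) = (6 + (-14)² + (⅓)*(-14))*1127 - 21 = (6 + 196 - 14/3)*1127 - 21 = (592/3)*1127 - 21 = 667184/3 - 21 = 667121/3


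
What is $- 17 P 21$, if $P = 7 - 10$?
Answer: $1071$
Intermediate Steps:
$P = -3$ ($P = 7 - 10 = -3$)
$- 17 P 21 = \left(-17\right) \left(-3\right) 21 = 51 \cdot 21 = 1071$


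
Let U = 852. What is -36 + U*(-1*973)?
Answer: -829032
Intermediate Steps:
-36 + U*(-1*973) = -36 + 852*(-1*973) = -36 + 852*(-973) = -36 - 828996 = -829032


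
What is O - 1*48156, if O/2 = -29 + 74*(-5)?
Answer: -48954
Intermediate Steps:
O = -798 (O = 2*(-29 + 74*(-5)) = 2*(-29 - 370) = 2*(-399) = -798)
O - 1*48156 = -798 - 1*48156 = -798 - 48156 = -48954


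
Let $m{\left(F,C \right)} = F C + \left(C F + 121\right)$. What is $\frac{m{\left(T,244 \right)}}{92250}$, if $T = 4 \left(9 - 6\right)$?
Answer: $\frac{5977}{92250} \approx 0.064791$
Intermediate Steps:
$T = 12$ ($T = 4 \cdot 3 = 12$)
$m{\left(F,C \right)} = 121 + 2 C F$ ($m{\left(F,C \right)} = C F + \left(121 + C F\right) = 121 + 2 C F$)
$\frac{m{\left(T,244 \right)}}{92250} = \frac{121 + 2 \cdot 244 \cdot 12}{92250} = \left(121 + 5856\right) \frac{1}{92250} = 5977 \cdot \frac{1}{92250} = \frac{5977}{92250}$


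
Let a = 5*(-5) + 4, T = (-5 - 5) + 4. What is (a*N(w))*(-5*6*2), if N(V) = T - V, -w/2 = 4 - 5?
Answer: -10080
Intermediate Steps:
T = -6 (T = -10 + 4 = -6)
a = -21 (a = -25 + 4 = -21)
w = 2 (w = -2*(4 - 5) = -2*(-1) = 2)
N(V) = -6 - V
(a*N(w))*(-5*6*2) = (-21*(-6 - 1*2))*(-5*6*2) = (-21*(-6 - 2))*(-30*2) = -21*(-8)*(-60) = 168*(-60) = -10080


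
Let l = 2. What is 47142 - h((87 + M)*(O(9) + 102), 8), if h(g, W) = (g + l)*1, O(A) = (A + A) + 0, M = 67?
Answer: 28660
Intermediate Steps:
O(A) = 2*A (O(A) = 2*A + 0 = 2*A)
h(g, W) = 2 + g (h(g, W) = (g + 2)*1 = (2 + g)*1 = 2 + g)
47142 - h((87 + M)*(O(9) + 102), 8) = 47142 - (2 + (87 + 67)*(2*9 + 102)) = 47142 - (2 + 154*(18 + 102)) = 47142 - (2 + 154*120) = 47142 - (2 + 18480) = 47142 - 1*18482 = 47142 - 18482 = 28660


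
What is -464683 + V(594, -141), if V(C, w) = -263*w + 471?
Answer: -427129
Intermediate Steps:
V(C, w) = 471 - 263*w
-464683 + V(594, -141) = -464683 + (471 - 263*(-141)) = -464683 + (471 + 37083) = -464683 + 37554 = -427129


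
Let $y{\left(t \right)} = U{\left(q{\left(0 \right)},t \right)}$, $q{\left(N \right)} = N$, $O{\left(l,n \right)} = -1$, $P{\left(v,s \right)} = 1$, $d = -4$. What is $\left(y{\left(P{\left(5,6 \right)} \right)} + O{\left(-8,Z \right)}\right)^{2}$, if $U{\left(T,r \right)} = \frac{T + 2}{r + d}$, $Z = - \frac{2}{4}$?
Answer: $\frac{25}{9} \approx 2.7778$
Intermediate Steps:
$Z = - \frac{1}{2}$ ($Z = \left(-2\right) \frac{1}{4} = - \frac{1}{2} \approx -0.5$)
$U{\left(T,r \right)} = \frac{2 + T}{-4 + r}$ ($U{\left(T,r \right)} = \frac{T + 2}{r - 4} = \frac{2 + T}{-4 + r}$)
$y{\left(t \right)} = \frac{2}{-4 + t}$ ($y{\left(t \right)} = \frac{2 + 0}{-4 + t} = \frac{1}{-4 + t} 2 = \frac{2}{-4 + t}$)
$\left(y{\left(P{\left(5,6 \right)} \right)} + O{\left(-8,Z \right)}\right)^{2} = \left(\frac{2}{-4 + 1} - 1\right)^{2} = \left(\frac{2}{-3} - 1\right)^{2} = \left(2 \left(- \frac{1}{3}\right) - 1\right)^{2} = \left(- \frac{2}{3} - 1\right)^{2} = \left(- \frac{5}{3}\right)^{2} = \frac{25}{9}$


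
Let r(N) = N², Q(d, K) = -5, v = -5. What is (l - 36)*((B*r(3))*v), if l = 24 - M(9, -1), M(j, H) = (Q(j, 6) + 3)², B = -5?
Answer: -3600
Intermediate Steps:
M(j, H) = 4 (M(j, H) = (-5 + 3)² = (-2)² = 4)
l = 20 (l = 24 - 1*4 = 24 - 4 = 20)
(l - 36)*((B*r(3))*v) = (20 - 36)*(-5*3²*(-5)) = -16*(-5*9)*(-5) = -(-720)*(-5) = -16*225 = -3600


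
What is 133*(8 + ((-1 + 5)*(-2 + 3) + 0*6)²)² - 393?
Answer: 76215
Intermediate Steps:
133*(8 + ((-1 + 5)*(-2 + 3) + 0*6)²)² - 393 = 133*(8 + (4*1 + 0)²)² - 393 = 133*(8 + (4 + 0)²)² - 393 = 133*(8 + 4²)² - 393 = 133*(8 + 16)² - 393 = 133*24² - 393 = 133*576 - 393 = 76608 - 393 = 76215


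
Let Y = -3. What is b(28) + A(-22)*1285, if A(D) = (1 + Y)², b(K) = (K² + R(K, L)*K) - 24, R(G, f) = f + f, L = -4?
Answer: 5676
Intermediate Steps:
R(G, f) = 2*f
b(K) = -24 + K² - 8*K (b(K) = (K² + (2*(-4))*K) - 24 = (K² - 8*K) - 24 = -24 + K² - 8*K)
A(D) = 4 (A(D) = (1 - 3)² = (-2)² = 4)
b(28) + A(-22)*1285 = (-24 + 28² - 8*28) + 4*1285 = (-24 + 784 - 224) + 5140 = 536 + 5140 = 5676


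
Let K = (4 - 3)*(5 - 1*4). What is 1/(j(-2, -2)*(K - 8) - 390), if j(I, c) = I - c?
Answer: -1/390 ≈ -0.0025641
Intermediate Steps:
K = 1 (K = 1*(5 - 4) = 1*1 = 1)
1/(j(-2, -2)*(K - 8) - 390) = 1/((-2 - 1*(-2))*(1 - 8) - 390) = 1/((-2 + 2)*(-7) - 390) = 1/(0*(-7) - 390) = 1/(0 - 390) = 1/(-390) = -1/390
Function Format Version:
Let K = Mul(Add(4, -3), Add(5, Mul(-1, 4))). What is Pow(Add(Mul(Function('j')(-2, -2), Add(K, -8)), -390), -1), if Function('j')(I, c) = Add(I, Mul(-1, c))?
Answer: Rational(-1, 390) ≈ -0.0025641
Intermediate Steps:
K = 1 (K = Mul(1, Add(5, -4)) = Mul(1, 1) = 1)
Pow(Add(Mul(Function('j')(-2, -2), Add(K, -8)), -390), -1) = Pow(Add(Mul(Add(-2, Mul(-1, -2)), Add(1, -8)), -390), -1) = Pow(Add(Mul(Add(-2, 2), -7), -390), -1) = Pow(Add(Mul(0, -7), -390), -1) = Pow(Add(0, -390), -1) = Pow(-390, -1) = Rational(-1, 390)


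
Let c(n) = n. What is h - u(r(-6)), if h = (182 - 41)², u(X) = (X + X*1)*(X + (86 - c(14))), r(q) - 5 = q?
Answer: 20023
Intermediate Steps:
r(q) = 5 + q
u(X) = 2*X*(72 + X) (u(X) = (X + X*1)*(X + (86 - 1*14)) = (X + X)*(X + (86 - 14)) = (2*X)*(X + 72) = (2*X)*(72 + X) = 2*X*(72 + X))
h = 19881 (h = 141² = 19881)
h - u(r(-6)) = 19881 - 2*(5 - 6)*(72 + (5 - 6)) = 19881 - 2*(-1)*(72 - 1) = 19881 - 2*(-1)*71 = 19881 - 1*(-142) = 19881 + 142 = 20023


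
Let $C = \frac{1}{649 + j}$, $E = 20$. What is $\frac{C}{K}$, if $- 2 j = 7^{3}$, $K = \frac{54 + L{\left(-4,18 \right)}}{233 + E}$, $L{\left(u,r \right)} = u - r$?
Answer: $\frac{253}{15280} \approx 0.016558$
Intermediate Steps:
$K = \frac{32}{253}$ ($K = \frac{54 - 22}{233 + 20} = \frac{54 - 22}{253} = \left(54 - 22\right) \frac{1}{253} = 32 \cdot \frac{1}{253} = \frac{32}{253} \approx 0.12648$)
$j = - \frac{343}{2}$ ($j = - \frac{7^{3}}{2} = \left(- \frac{1}{2}\right) 343 = - \frac{343}{2} \approx -171.5$)
$C = \frac{2}{955}$ ($C = \frac{1}{649 - \frac{343}{2}} = \frac{1}{\frac{955}{2}} = \frac{2}{955} \approx 0.0020942$)
$\frac{C}{K} = \frac{2}{955 \cdot \frac{32}{253}} = \frac{2}{955} \cdot \frac{253}{32} = \frac{253}{15280}$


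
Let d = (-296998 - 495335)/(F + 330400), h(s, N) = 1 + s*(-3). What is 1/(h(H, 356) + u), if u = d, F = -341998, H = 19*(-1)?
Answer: 3866/488339 ≈ 0.0079166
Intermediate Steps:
H = -19
h(s, N) = 1 - 3*s
d = 264111/3866 (d = (-296998 - 495335)/(-341998 + 330400) = -792333/(-11598) = -792333*(-1/11598) = 264111/3866 ≈ 68.316)
u = 264111/3866 ≈ 68.316
1/(h(H, 356) + u) = 1/((1 - 3*(-19)) + 264111/3866) = 1/((1 + 57) + 264111/3866) = 1/(58 + 264111/3866) = 1/(488339/3866) = 3866/488339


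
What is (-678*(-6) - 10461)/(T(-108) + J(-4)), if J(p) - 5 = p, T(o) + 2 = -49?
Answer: 6393/50 ≈ 127.86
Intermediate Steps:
T(o) = -51 (T(o) = -2 - 49 = -51)
J(p) = 5 + p
(-678*(-6) - 10461)/(T(-108) + J(-4)) = (-678*(-6) - 10461)/(-51 + (5 - 4)) = (4068 - 10461)/(-51 + 1) = -6393/(-50) = -6393*(-1/50) = 6393/50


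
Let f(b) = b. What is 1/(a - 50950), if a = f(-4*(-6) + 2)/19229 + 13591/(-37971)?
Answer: -730144359/37201115445143 ≈ -1.9627e-5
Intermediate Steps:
a = -260354093/730144359 (a = (-4*(-6) + 2)/19229 + 13591/(-37971) = (24 + 2)*(1/19229) + 13591*(-1/37971) = 26*(1/19229) - 13591/37971 = 26/19229 - 13591/37971 = -260354093/730144359 ≈ -0.35658)
1/(a - 50950) = 1/(-260354093/730144359 - 50950) = 1/(-37201115445143/730144359) = -730144359/37201115445143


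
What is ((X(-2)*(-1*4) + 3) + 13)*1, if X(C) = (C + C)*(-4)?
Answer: -48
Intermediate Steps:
X(C) = -8*C (X(C) = (2*C)*(-4) = -8*C)
((X(-2)*(-1*4) + 3) + 13)*1 = (((-8*(-2))*(-1*4) + 3) + 13)*1 = ((16*(-4) + 3) + 13)*1 = ((-64 + 3) + 13)*1 = (-61 + 13)*1 = -48*1 = -48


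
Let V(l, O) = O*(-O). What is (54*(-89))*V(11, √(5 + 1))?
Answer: 28836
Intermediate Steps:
V(l, O) = -O²
(54*(-89))*V(11, √(5 + 1)) = (54*(-89))*(-(√(5 + 1))²) = -(-4806)*(√6)² = -(-4806)*6 = -4806*(-6) = 28836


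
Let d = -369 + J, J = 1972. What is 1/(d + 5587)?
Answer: 1/7190 ≈ 0.00013908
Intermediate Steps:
d = 1603 (d = -369 + 1972 = 1603)
1/(d + 5587) = 1/(1603 + 5587) = 1/7190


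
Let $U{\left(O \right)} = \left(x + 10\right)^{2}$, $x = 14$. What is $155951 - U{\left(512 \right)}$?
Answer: $155375$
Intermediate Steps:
$U{\left(O \right)} = 576$ ($U{\left(O \right)} = \left(14 + 10\right)^{2} = 24^{2} = 576$)
$155951 - U{\left(512 \right)} = 155951 - 576 = 155375$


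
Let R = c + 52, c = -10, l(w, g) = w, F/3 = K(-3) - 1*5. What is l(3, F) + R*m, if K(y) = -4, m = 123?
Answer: 5169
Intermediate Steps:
F = -27 (F = 3*(-4 - 1*5) = 3*(-4 - 5) = 3*(-9) = -27)
R = 42 (R = -10 + 52 = 42)
l(3, F) + R*m = 3 + 42*123 = 3 + 5166 = 5169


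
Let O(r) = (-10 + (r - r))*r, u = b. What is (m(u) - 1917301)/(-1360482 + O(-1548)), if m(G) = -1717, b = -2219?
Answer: 959509/672501 ≈ 1.4268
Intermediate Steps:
u = -2219
O(r) = -10*r (O(r) = (-10 + 0)*r = -10*r)
(m(u) - 1917301)/(-1360482 + O(-1548)) = (-1717 - 1917301)/(-1360482 - 10*(-1548)) = -1919018/(-1360482 + 15480) = -1919018/(-1345002) = -1919018*(-1/1345002) = 959509/672501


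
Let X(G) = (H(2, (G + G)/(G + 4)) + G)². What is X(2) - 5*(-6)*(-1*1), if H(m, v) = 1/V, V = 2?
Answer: -95/4 ≈ -23.750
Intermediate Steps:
H(m, v) = ½ (H(m, v) = 1/2 = ½)
X(G) = (½ + G)²
X(2) - 5*(-6)*(-1*1) = (1 + 2*2)²/4 - 5*(-6)*(-1*1) = (1 + 4)²/4 - (-30)*(-1) = (¼)*5² - 1*30 = (¼)*25 - 30 = 25/4 - 30 = -95/4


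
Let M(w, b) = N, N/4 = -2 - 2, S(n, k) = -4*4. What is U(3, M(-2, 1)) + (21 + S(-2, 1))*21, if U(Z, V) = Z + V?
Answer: 92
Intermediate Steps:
S(n, k) = -16
N = -16 (N = 4*(-2 - 2) = 4*(-4) = -16)
M(w, b) = -16
U(Z, V) = V + Z
U(3, M(-2, 1)) + (21 + S(-2, 1))*21 = (-16 + 3) + (21 - 16)*21 = -13 + 5*21 = -13 + 105 = 92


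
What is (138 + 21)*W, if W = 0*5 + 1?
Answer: 159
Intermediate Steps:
W = 1 (W = 0 + 1 = 1)
(138 + 21)*W = (138 + 21)*1 = 159*1 = 159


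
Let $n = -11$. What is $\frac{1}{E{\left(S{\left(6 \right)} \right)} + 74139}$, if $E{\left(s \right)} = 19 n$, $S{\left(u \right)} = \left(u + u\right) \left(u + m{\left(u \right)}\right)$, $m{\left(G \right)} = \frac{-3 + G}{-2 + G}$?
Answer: $\frac{1}{73930} \approx 1.3526 \cdot 10^{-5}$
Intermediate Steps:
$m{\left(G \right)} = \frac{-3 + G}{-2 + G}$
$S{\left(u \right)} = 2 u \left(u + \frac{-3 + u}{-2 + u}\right)$ ($S{\left(u \right)} = \left(u + u\right) \left(u + \frac{-3 + u}{-2 + u}\right) = 2 u \left(u + \frac{-3 + u}{-2 + u}\right)$)
$E{\left(s \right)} = -209$ ($E{\left(s \right)} = 19 \left(-11\right) = -209$)
$\frac{1}{E{\left(S{\left(6 \right)} \right)} + 74139} = \frac{1}{-209 + 74139} = \frac{1}{73930}$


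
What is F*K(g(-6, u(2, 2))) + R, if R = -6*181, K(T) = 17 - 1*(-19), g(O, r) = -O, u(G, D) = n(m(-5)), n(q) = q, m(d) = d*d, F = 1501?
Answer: 52950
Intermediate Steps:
m(d) = d²
u(G, D) = 25 (u(G, D) = (-5)² = 25)
K(T) = 36 (K(T) = 17 + 19 = 36)
R = -1086
F*K(g(-6, u(2, 2))) + R = 1501*36 - 1086 = 54036 - 1086 = 52950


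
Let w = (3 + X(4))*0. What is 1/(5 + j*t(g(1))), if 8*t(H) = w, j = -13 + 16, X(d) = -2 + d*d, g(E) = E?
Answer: 1/5 ≈ 0.20000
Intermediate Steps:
X(d) = -2 + d**2
j = 3
w = 0 (w = (3 + (-2 + 4**2))*0 = (3 + (-2 + 16))*0 = (3 + 14)*0 = 17*0 = 0)
t(H) = 0 (t(H) = (1/8)*0 = 0)
1/(5 + j*t(g(1))) = 1/(5 + 3*0) = 1/(5 + 0) = 1/5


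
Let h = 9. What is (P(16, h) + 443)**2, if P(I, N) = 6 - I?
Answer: 187489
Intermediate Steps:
(P(16, h) + 443)**2 = ((6 - 1*16) + 443)**2 = ((6 - 16) + 443)**2 = (-10 + 443)**2 = 433**2 = 187489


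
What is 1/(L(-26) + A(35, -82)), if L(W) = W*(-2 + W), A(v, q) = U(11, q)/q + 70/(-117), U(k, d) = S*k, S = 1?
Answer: 9594/6977405 ≈ 0.0013750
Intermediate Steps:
U(k, d) = k (U(k, d) = 1*k = k)
A(v, q) = -70/117 + 11/q (A(v, q) = 11/q + 70/(-117) = 11/q + 70*(-1/117) = 11/q - 70/117 = -70/117 + 11/q)
1/(L(-26) + A(35, -82)) = 1/(-26*(-2 - 26) + (-70/117 + 11/(-82))) = 1/(-26*(-28) + (-70/117 + 11*(-1/82))) = 1/(728 + (-70/117 - 11/82)) = 1/(728 - 7027/9594) = 1/(6977405/9594) = 9594/6977405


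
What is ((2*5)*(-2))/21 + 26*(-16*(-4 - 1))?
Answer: 43660/21 ≈ 2079.0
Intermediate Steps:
((2*5)*(-2))/21 + 26*(-16*(-4 - 1)) = (10*(-2))*(1/21) + 26*(-16*(-5)) = -20*1/21 + 26*(-4*(-20)) = -20/21 + 26*80 = -20/21 + 2080 = 43660/21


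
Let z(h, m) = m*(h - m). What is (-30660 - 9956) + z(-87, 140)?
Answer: -72396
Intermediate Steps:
(-30660 - 9956) + z(-87, 140) = (-30660 - 9956) + 140*(-87 - 1*140) = -40616 + 140*(-87 - 140) = -40616 + 140*(-227) = -40616 - 31780 = -72396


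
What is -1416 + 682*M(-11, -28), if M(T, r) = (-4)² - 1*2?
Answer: 8132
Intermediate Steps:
M(T, r) = 14 (M(T, r) = 16 - 2 = 14)
-1416 + 682*M(-11, -28) = -1416 + 682*14 = -1416 + 9548 = 8132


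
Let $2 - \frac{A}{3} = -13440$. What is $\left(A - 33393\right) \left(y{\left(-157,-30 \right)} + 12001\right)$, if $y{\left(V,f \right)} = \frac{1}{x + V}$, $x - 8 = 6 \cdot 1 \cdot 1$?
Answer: $\frac{11898012486}{143} \approx 8.3203 \cdot 10^{7}$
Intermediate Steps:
$A = 40326$ ($A = 6 - -40320 = 6 + 40320 = 40326$)
$x = 14$ ($x = 8 + 6 \cdot 1 \cdot 1 = 8 + 6 \cdot 1 = 8 + 6 = 14$)
$y{\left(V,f \right)} = \frac{1}{14 + V}$
$\left(A - 33393\right) \left(y{\left(-157,-30 \right)} + 12001\right) = \left(40326 - 33393\right) \left(\frac{1}{14 - 157} + 12001\right) = 6933 \left(\frac{1}{-143} + 12001\right) = 6933 \left(- \frac{1}{143} + 12001\right) = 6933 \cdot \frac{1716142}{143} = \frac{11898012486}{143}$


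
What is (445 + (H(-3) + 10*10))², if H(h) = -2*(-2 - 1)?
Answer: 303601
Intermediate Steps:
H(h) = 6 (H(h) = -2*(-3) = 6)
(445 + (H(-3) + 10*10))² = (445 + (6 + 10*10))² = (445 + (6 + 100))² = (445 + 106)² = 551² = 303601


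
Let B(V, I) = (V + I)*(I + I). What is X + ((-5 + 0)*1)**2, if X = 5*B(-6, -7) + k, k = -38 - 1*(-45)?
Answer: 942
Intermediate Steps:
k = 7 (k = -38 + 45 = 7)
B(V, I) = 2*I*(I + V) (B(V, I) = (I + V)*(2*I) = 2*I*(I + V))
X = 917 (X = 5*(2*(-7)*(-7 - 6)) + 7 = 5*(2*(-7)*(-13)) + 7 = 5*182 + 7 = 910 + 7 = 917)
X + ((-5 + 0)*1)**2 = 917 + ((-5 + 0)*1)**2 = 917 + (-5*1)**2 = 917 + (-5)**2 = 917 + 25 = 942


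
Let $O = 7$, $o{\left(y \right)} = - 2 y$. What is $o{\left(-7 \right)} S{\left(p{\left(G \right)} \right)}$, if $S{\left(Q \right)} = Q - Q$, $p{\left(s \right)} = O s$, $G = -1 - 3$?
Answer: $0$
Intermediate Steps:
$G = -4$ ($G = -1 - 3 = -4$)
$p{\left(s \right)} = 7 s$
$S{\left(Q \right)} = 0$
$o{\left(-7 \right)} S{\left(p{\left(G \right)} \right)} = \left(-2\right) \left(-7\right) 0 = 14 \cdot 0 = 0$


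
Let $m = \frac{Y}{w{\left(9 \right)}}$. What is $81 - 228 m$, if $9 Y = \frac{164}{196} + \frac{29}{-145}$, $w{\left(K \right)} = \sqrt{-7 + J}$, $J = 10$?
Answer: $81 - \frac{3952 \sqrt{3}}{735} \approx 71.687$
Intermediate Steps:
$w{\left(K \right)} = \sqrt{3}$ ($w{\left(K \right)} = \sqrt{-7 + 10} = \sqrt{3}$)
$Y = \frac{52}{735}$ ($Y = \frac{\frac{164}{196} + \frac{29}{-145}}{9} = \frac{164 \cdot \frac{1}{196} + 29 \left(- \frac{1}{145}\right)}{9} = \frac{\frac{41}{49} - \frac{1}{5}}{9} = \frac{1}{9} \cdot \frac{156}{245} = \frac{52}{735} \approx 0.070748$)
$m = \frac{52 \sqrt{3}}{2205}$ ($m = \frac{52}{735 \sqrt{3}} = \frac{52 \frac{\sqrt{3}}{3}}{735} = \frac{52 \sqrt{3}}{2205} \approx 0.040847$)
$81 - 228 m = 81 - 228 \frac{52 \sqrt{3}}{2205} = 81 - \frac{3952 \sqrt{3}}{735}$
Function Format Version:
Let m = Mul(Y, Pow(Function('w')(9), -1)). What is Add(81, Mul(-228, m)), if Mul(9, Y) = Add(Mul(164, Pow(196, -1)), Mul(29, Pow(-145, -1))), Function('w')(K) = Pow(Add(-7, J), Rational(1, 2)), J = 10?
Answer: Add(81, Mul(Rational(-3952, 735), Pow(3, Rational(1, 2)))) ≈ 71.687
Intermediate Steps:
Function('w')(K) = Pow(3, Rational(1, 2)) (Function('w')(K) = Pow(Add(-7, 10), Rational(1, 2)) = Pow(3, Rational(1, 2)))
Y = Rational(52, 735) (Y = Mul(Rational(1, 9), Add(Mul(164, Pow(196, -1)), Mul(29, Pow(-145, -1)))) = Mul(Rational(1, 9), Add(Mul(164, Rational(1, 196)), Mul(29, Rational(-1, 145)))) = Mul(Rational(1, 9), Add(Rational(41, 49), Rational(-1, 5))) = Mul(Rational(1, 9), Rational(156, 245)) = Rational(52, 735) ≈ 0.070748)
m = Mul(Rational(52, 2205), Pow(3, Rational(1, 2))) (m = Mul(Rational(52, 735), Pow(Pow(3, Rational(1, 2)), -1)) = Mul(Rational(52, 735), Mul(Rational(1, 3), Pow(3, Rational(1, 2)))) = Mul(Rational(52, 2205), Pow(3, Rational(1, 2))) ≈ 0.040847)
Add(81, Mul(-228, m)) = Add(81, Mul(-228, Mul(Rational(52, 2205), Pow(3, Rational(1, 2))))) = Add(81, Mul(Rational(-3952, 735), Pow(3, Rational(1, 2))))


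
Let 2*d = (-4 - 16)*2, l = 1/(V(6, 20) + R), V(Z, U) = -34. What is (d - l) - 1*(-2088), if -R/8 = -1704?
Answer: 28120663/13598 ≈ 2068.0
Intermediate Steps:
R = 13632 (R = -8*(-1704) = 13632)
l = 1/13598 (l = 1/(-34 + 13632) = 1/13598 ≈ 7.3540e-5)
d = -20 (d = ((-4 - 16)*2)/2 = (-20*2)/2 = (½)*(-40) = -20)
(d - l) - 1*(-2088) = (-20 - 1*1/13598) - 1*(-2088) = (-20 - 1/13598) + 2088 = -271961/13598 + 2088 = 28120663/13598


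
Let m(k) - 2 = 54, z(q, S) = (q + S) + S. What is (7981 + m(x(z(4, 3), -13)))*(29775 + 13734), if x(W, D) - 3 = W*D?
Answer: 349681833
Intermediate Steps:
z(q, S) = q + 2*S (z(q, S) = (S + q) + S = q + 2*S)
x(W, D) = 3 + D*W (x(W, D) = 3 + W*D = 3 + D*W)
m(k) = 56 (m(k) = 2 + 54 = 56)
(7981 + m(x(z(4, 3), -13)))*(29775 + 13734) = (7981 + 56)*(29775 + 13734) = 8037*43509 = 349681833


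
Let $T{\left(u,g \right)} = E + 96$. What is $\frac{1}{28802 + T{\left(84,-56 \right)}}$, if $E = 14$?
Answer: $\frac{1}{28912} \approx 3.4588 \cdot 10^{-5}$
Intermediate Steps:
$T{\left(u,g \right)} = 110$ ($T{\left(u,g \right)} = 14 + 96 = 110$)
$\frac{1}{28802 + T{\left(84,-56 \right)}} = \frac{1}{28802 + 110} = \frac{1}{28912}$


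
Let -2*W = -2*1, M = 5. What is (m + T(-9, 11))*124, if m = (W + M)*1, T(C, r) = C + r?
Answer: 992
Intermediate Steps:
W = 1 (W = -(-1) = -½*(-2) = 1)
m = 6 (m = (1 + 5)*1 = 6*1 = 6)
(m + T(-9, 11))*124 = (6 + (-9 + 11))*124 = (6 + 2)*124 = 8*124 = 992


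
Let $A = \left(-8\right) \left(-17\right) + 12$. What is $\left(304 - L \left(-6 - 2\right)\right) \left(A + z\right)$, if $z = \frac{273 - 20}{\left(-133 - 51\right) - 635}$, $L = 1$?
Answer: $\frac{967672}{21} \approx 46080.0$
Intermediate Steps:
$A = 148$ ($A = 136 + 12 = 148$)
$z = - \frac{253}{819}$ ($z = \frac{253}{-184 - 635} = \frac{253}{-819} = 253 \left(- \frac{1}{819}\right) = - \frac{253}{819} \approx -0.30891$)
$\left(304 - L \left(-6 - 2\right)\right) \left(A + z\right) = \left(304 - 1 \left(-6 - 2\right)\right) \left(148 - \frac{253}{819}\right) = \left(304 - 1 \left(-8\right)\right) \frac{120959}{819} = \left(304 - -8\right) \frac{120959}{819} = \left(304 + 8\right) \frac{120959}{819} = 312 \cdot \frac{120959}{819} = \frac{967672}{21}$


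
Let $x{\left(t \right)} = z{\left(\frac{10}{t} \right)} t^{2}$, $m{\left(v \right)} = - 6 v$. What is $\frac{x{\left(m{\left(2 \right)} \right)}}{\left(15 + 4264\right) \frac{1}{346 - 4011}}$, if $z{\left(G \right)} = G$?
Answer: $\frac{439800}{4279} \approx 102.78$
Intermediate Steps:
$x{\left(t \right)} = 10 t$ ($x{\left(t \right)} = \frac{10}{t} t^{2} = 10 t$)
$\frac{x{\left(m{\left(2 \right)} \right)}}{\left(15 + 4264\right) \frac{1}{346 - 4011}} = \frac{10 \left(\left(-6\right) 2\right)}{\left(15 + 4264\right) \frac{1}{346 - 4011}} = \frac{10 \left(-12\right)}{4279 \frac{1}{-3665}} = - \frac{120}{4279 \left(- \frac{1}{3665}\right)} = - \frac{120}{- \frac{4279}{3665}} = \left(-120\right) \left(- \frac{3665}{4279}\right) = \frac{439800}{4279}$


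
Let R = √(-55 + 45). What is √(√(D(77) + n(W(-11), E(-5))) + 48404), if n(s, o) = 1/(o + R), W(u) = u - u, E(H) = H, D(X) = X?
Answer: √(48404 + √((384 - 77*I*√10)/(5 - I*√10))) ≈ 220.03 - 0.e-5*I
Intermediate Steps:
W(u) = 0
R = I*√10 (R = √(-10) = I*√10 ≈ 3.1623*I)
n(s, o) = 1/(o + I*√10)
√(√(D(77) + n(W(-11), E(-5))) + 48404) = √(√(77 + 1/(-5 + I*√10)) + 48404) = √(48404 + √(77 + 1/(-5 + I*√10)))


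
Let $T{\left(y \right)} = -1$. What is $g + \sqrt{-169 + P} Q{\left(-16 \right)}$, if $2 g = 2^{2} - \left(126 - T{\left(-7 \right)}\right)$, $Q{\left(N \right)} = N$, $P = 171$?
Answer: $- \frac{123}{2} - 16 \sqrt{2} \approx -84.127$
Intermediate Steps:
$g = - \frac{123}{2}$ ($g = \frac{2^{2} - \left(126 - -1\right)}{2} = \frac{4 - \left(126 + 1\right)}{2} = \frac{4 - 127}{2} = \frac{1}{2} \left(-123\right) = - \frac{123}{2} \approx -61.5$)
$g + \sqrt{-169 + P} Q{\left(-16 \right)} = - \frac{123}{2} + \sqrt{-169 + 171} \left(-16\right) = - \frac{123}{2} + \sqrt{2} \left(-16\right) = - \frac{123}{2} - 16 \sqrt{2}$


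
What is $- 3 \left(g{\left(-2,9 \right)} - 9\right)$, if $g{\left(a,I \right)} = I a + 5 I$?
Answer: $-54$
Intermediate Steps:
$g{\left(a,I \right)} = 5 I + I a$
$- 3 \left(g{\left(-2,9 \right)} - 9\right) = - 3 \left(9 \left(5 - 2\right) - 9\right) = - 3 \left(9 \cdot 3 - 9\right) = - 3 \left(27 - 9\right) = \left(-3\right) 18 = -54$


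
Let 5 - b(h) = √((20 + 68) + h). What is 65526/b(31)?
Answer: -163815/47 - 32763*√119/47 ≈ -11090.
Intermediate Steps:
b(h) = 5 - √(88 + h) (b(h) = 5 - √((20 + 68) + h) = 5 - √(88 + h))
65526/b(31) = 65526/(5 - √(88 + 31)) = 65526/(5 - √119)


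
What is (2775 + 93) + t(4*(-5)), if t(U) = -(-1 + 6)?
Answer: 2863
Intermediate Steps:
t(U) = -5 (t(U) = -1*5 = -5)
(2775 + 93) + t(4*(-5)) = (2775 + 93) - 5 = 2868 - 5 = 2863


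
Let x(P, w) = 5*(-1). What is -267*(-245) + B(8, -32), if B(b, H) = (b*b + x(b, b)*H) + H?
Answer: 65607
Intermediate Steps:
x(P, w) = -5
B(b, H) = b² - 4*H (B(b, H) = (b*b - 5*H) + H = (b² - 5*H) + H = b² - 4*H)
-267*(-245) + B(8, -32) = -267*(-245) + (8² - 4*(-32)) = 65415 + (64 + 128) = 65415 + 192 = 65607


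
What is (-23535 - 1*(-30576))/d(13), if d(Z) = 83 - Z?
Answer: 7041/70 ≈ 100.59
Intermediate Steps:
(-23535 - 1*(-30576))/d(13) = (-23535 - 1*(-30576))/(83 - 1*13) = (-23535 + 30576)/(83 - 13) = 7041/70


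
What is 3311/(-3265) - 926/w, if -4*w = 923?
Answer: 9037507/3013595 ≈ 2.9989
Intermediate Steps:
w = -923/4 (w = -1/4*923 = -923/4 ≈ -230.75)
3311/(-3265) - 926/w = 3311/(-3265) - 926/(-923/4) = 3311*(-1/3265) - 926*(-4/923) = -3311/3265 + 3704/923 = 9037507/3013595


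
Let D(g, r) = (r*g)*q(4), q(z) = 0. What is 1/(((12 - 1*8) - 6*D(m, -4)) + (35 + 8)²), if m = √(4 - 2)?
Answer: 1/1853 ≈ 0.00053967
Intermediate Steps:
m = √2 ≈ 1.4142
D(g, r) = 0 (D(g, r) = (r*g)*0 = (g*r)*0 = 0)
1/(((12 - 1*8) - 6*D(m, -4)) + (35 + 8)²) = 1/(((12 - 1*8) - 6*0) + (35 + 8)²) = 1/(((12 - 8) + 0) + 43²) = 1/((4 + 0) + 1849) = 1/(4 + 1849) = 1/1853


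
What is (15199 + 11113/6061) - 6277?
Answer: 54087355/6061 ≈ 8923.8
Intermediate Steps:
(15199 + 11113/6061) - 6277 = 92132252/6061 - 6277 = 54087355/6061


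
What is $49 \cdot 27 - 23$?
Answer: $1300$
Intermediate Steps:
$49 \cdot 27 - 23 = 1323 - 23 = 1300$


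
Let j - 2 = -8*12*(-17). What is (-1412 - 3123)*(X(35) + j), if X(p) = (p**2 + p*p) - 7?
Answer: -18489195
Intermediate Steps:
j = 1634 (j = 2 - 8*12*(-17) = 2 - 96*(-17) = 2 + 1632 = 1634)
X(p) = -7 + 2*p**2 (X(p) = (p**2 + p**2) - 7 = 2*p**2 - 7 = -7 + 2*p**2)
(-1412 - 3123)*(X(35) + j) = (-1412 - 3123)*((-7 + 2*35**2) + 1634) = -4535*((-7 + 2*1225) + 1634) = -4535*((-7 + 2450) + 1634) = -4535*(2443 + 1634) = -4535*4077 = -18489195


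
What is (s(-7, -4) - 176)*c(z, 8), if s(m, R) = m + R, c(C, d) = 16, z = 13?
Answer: -2992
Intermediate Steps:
s(m, R) = R + m
(s(-7, -4) - 176)*c(z, 8) = ((-4 - 7) - 176)*16 = (-11 - 176)*16 = -187*16 = -2992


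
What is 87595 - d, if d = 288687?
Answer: -201092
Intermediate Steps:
87595 - d = 87595 - 1*288687 = 87595 - 288687 = -201092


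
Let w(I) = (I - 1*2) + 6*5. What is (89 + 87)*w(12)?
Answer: 7040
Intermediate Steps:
w(I) = 28 + I (w(I) = (I - 2) + 30 = (-2 + I) + 30 = 28 + I)
(89 + 87)*w(12) = (89 + 87)*(28 + 12) = 176*40 = 7040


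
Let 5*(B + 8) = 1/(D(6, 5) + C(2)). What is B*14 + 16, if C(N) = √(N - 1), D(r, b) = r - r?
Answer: -466/5 ≈ -93.200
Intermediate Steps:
D(r, b) = 0
C(N) = √(-1 + N)
B = -39/5 (B = -8 + 1/(5*(0 + √(-1 + 2))) = -8 + 1/(5*(0 + √1)) = -8 + 1/(5*(0 + 1)) = -8 + (⅕)/1 = -8 + (⅕)*1 = -8 + ⅕ = -39/5 ≈ -7.8000)
B*14 + 16 = -39/5*14 + 16 = -546/5 + 16 = -466/5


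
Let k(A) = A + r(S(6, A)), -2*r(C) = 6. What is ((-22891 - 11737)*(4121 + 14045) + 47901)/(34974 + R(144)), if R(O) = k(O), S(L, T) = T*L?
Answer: -629004347/35115 ≈ -17913.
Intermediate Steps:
S(L, T) = L*T
r(C) = -3 (r(C) = -½*6 = -3)
k(A) = -3 + A (k(A) = A - 3 = -3 + A)
R(O) = -3 + O
((-22891 - 11737)*(4121 + 14045) + 47901)/(34974 + R(144)) = ((-22891 - 11737)*(4121 + 14045) + 47901)/(34974 + (-3 + 144)) = (-34628*18166 + 47901)/(34974 + 141) = (-629052248 + 47901)/35115 = -629004347*1/35115 = -629004347/35115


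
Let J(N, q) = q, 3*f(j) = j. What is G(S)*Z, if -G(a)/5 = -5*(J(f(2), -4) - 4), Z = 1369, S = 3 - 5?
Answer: -273800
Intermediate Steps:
f(j) = j/3
S = -2
G(a) = -200 (G(a) = -(-25)*(-4 - 4) = -(-25)*(-8) = -5*40 = -200)
G(S)*Z = -200*1369 = -273800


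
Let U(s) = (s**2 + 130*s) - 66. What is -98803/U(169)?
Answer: -98803/50465 ≈ -1.9579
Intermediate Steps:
U(s) = -66 + s**2 + 130*s
-98803/U(169) = -98803/(-66 + 169**2 + 130*169) = -98803/(-66 + 28561 + 21970) = -98803/50465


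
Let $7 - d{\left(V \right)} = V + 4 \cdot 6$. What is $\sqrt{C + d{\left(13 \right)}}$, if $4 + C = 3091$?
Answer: $\sqrt{3057} \approx 55.29$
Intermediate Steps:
$C = 3087$ ($C = -4 + 3091 = 3087$)
$d{\left(V \right)} = -17 - V$ ($d{\left(V \right)} = 7 - \left(V + 4 \cdot 6\right) = 7 - \left(V + 24\right) = 7 - \left(24 + V\right) = -17 - V$)
$\sqrt{C + d{\left(13 \right)}} = \sqrt{3087 - 30} = \sqrt{3057}$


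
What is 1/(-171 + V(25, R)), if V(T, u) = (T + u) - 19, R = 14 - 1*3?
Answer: -1/154 ≈ -0.0064935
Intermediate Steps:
R = 11 (R = 14 - 3 = 11)
V(T, u) = -19 + T + u
1/(-171 + V(25, R)) = 1/(-171 + (-19 + 25 + 11)) = 1/(-171 + 17) = 1/(-154) = -1/154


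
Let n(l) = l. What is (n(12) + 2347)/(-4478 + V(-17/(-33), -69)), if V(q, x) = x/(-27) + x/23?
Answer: -3033/5758 ≈ -0.52675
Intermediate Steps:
V(q, x) = 4*x/621 (V(q, x) = x*(-1/27) + x*(1/23) = -x/27 + x/23 = 4*x/621)
(n(12) + 2347)/(-4478 + V(-17/(-33), -69)) = (12 + 2347)/(-4478 + (4/621)*(-69)) = 2359/(-4478 - 4/9) = 2359/(-40306/9) = 2359*(-9/40306) = -3033/5758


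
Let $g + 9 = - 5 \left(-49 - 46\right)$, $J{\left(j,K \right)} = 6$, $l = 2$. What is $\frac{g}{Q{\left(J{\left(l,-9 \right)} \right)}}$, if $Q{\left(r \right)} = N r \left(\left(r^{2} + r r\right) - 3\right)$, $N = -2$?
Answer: $- \frac{233}{414} \approx -0.5628$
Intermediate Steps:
$Q{\left(r \right)} = - 2 r \left(-3 + 2 r^{2}\right)$ ($Q{\left(r \right)} = - 2 r \left(\left(r^{2} + r r\right) - 3\right) = - 2 r \left(\left(r^{2} + r^{2}\right) - 3\right) = - 2 r \left(2 r^{2} - 3\right) = - 2 r \left(-3 + 2 r^{2}\right)$)
$g = 466$ ($g = -9 - 5 \left(-49 - 46\right) = -9 - -475 = -9 + 475 = 466$)
$\frac{g}{Q{\left(J{\left(l,-9 \right)} \right)}} = \frac{466}{- 4 \cdot 6^{3} + 6 \cdot 6} = \frac{466}{\left(-4\right) 216 + 36} = \frac{466}{-864 + 36} = \frac{466}{-828} = 466 \left(- \frac{1}{828}\right) = - \frac{233}{414}$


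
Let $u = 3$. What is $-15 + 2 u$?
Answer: $-9$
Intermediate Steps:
$-15 + 2 u = -15 + 2 \cdot 3 = -15 + 6 = -9$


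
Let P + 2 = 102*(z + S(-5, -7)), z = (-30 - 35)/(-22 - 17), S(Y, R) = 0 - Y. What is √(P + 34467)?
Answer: 3*√3905 ≈ 187.47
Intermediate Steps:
S(Y, R) = -Y
z = 5/3 (z = -65/(-39) = -65*(-1/39) = 5/3 ≈ 1.6667)
P = 678 (P = -2 + 102*(5/3 - 1*(-5)) = -2 + 102*(5/3 + 5) = -2 + 102*(20/3) = -2 + 680 = 678)
√(P + 34467) = √(678 + 34467) = √35145 = 3*√3905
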